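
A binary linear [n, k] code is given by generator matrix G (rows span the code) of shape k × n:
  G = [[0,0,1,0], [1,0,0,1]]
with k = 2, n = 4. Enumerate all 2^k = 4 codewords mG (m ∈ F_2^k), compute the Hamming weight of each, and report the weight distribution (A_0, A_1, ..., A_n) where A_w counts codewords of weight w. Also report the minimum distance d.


Weight distribution: A_0 = 1, A_1 = 1, A_2 = 1, A_3 = 1. Minimum distance d = 1.

Enumerate all 2^2 = 4 messages m ∈ F_2^2.
For each, compute codeword c = mG in F_2^4, then tally its weight.
  m = 00 → c = 0000, weight = 0.
  m = 10 → c = 0010, weight = 1.
  m = 01 → c = 1001, weight = 2.
  m = 11 → c = 1011, weight = 3.
Tally weights:
  weight 0: 1 codewords.
  weight 1: 1 codewords.
  weight 2: 1 codewords.
  weight 3: 1 codewords.
Minimum distance d = smallest w > 0 with A_w > 0 = 1.
Sanity: Σ A_w = 4 = 2^2 = 4 ✓.


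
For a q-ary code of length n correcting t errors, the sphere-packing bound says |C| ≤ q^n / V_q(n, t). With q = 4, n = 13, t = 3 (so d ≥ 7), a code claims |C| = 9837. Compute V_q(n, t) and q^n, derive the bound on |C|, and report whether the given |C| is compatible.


V_q(n, t) = 8464, q^n = 67108864, Hamming bound = 7928, |C| = 9837 > bound (violated).

Step 1: Compute V_q(n, t) = Σ_{j=0}^3 C(n, j) (q−1)^j.
  j = 0: C(13,0)·(3)^0 = 1·1 = 1.
  j = 1: C(13,1)·(3)^1 = 13·3 = 39.
  j = 2: C(13,2)·(3)^2 = 78·9 = 702.
  j = 3: C(13,3)·(3)^3 = 286·27 = 7722.
  V_q(n, t) = 1 + 39 + 702 + 7722 = 8464.
Step 2: q^n = 4^13 = 67108864.
Step 3: Hamming bound ⌊q^n / V_q(n,t)⌋ = ⌊67108864/8464⌋ = 7928.
Step 4: Compare |C| = 9837 to 7928: violated.
The claimed |C| lies above the Hamming bound, so no 4-ary code of length 13 with d ≥ 7 can have 9837 codewords.


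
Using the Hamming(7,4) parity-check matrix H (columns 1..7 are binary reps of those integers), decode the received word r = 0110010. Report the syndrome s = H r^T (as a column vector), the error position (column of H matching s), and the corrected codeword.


s = (1, 1, 1)^T, error position = 7, corrected codeword c = 0110011

Compute s = H r^T mod 2 one row at a time:
  s_1 = 0 + 0 + 1 + 0 = 1 ≡ 1 (mod 2).
  s_2 = 1 + 1 + 1 + 0 = 3 ≡ 1 (mod 2).
  s_3 = 0 + 1 + 0 + 0 = 1 ≡ 1 (mod 2).
s = (1, 1, 1)^T — this equals column 7 of H (binary 111), so error is at position 7.
Correct: flip bit 7 of r = 0110010 to get c = 0110011.


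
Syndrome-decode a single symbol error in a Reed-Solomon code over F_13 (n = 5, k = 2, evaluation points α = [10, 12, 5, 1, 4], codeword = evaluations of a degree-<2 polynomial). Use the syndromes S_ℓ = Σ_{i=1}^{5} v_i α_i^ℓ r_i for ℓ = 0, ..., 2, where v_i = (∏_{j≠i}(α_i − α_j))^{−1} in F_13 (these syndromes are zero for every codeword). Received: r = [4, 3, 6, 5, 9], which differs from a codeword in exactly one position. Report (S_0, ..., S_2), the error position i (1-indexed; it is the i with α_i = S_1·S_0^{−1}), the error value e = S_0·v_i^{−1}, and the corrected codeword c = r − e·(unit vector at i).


S = (7, 6, 7), error at position 2, error magnitude e = 5, c = [4, 11, 6, 5, 9].

Step 1: column multipliers v_i = (∏_{j≠i}(α_i − α_j))^{−1} mod 13.
  i = 1 (α = 10): (10−12)(10−5)(10−1)(10−4) = (−2)·5·9·6 = −540 ≡ 6, so v_1 = 6^{−1} = 11 (mod 13).
  i = 2 (α = 12): (12−10)(12−5)(12−1)(12−4) = 2·7·11·8 = 1232 ≡ 10, so v_2 = 10^{−1} = 4 (mod 13).
  i = 3 (α = 5): (5−10)(5−12)(5−1)(5−4) = (−5)·(−7)·4·1 = 140 ≡ 10, so v_3 = 10^{−1} = 4 (mod 13).
  i = 4 (α = 1): (1−10)(1−12)(1−5)(1−4) = (−9)·(−11)·(−4)·(−3) = 1188 ≡ 5, so v_4 = 5^{−1} = 8 (mod 13).
  i = 5 (α = 4): (4−10)(4−12)(4−5)(4−1) = (−6)·(−8)·(−1)·3 = −144 ≡ 12, so v_5 = 12^{−1} = 12 (mod 13).
  v = [11, 4, 4, 8, 12].
Step 2: syndromes of r = [4, 3, 6, 5, 9] (all sums mod 13).
  S_0 = Σ v_i r_i = 11·4 + 4·3 + 4·6 + 8·5 + 12·9 = 228 ≡ 7.
  S_1 = Σ v_i α_i r_i = 11·10·4 + 4·12·3 + 4·5·6 + 8·1·5 + 12·4·9 = 1176 ≡ 6.
  α_i^2 mod 13 = [9, 1, 12, 1, 3].
  S_2 = Σ v_i α_i^2 r_i = 11·9·4 + 4·1·3 + 4·12·6 + 8·1·5 + 12·3·9 = 1060 ≡ 7.
  S = (7, 6, 7) ≠ 0, so r is not a codeword (an error is present).
Step 3: locate the error. For a single error e at position i, S_ℓ = v_i·e·α_i^ℓ, so α_err = S_1/S_0.
  S_0^{−1} = 7^{−1} = 2 (mod 13), so α_err = 6·2 = 12 ≡ 12 = α_2. Error position i = 2.
  Consistency check: S_2/S_1 = 7·11 = 77 ≡ 12 = α_err ✓ (single-error assumption holds).
Step 4: error magnitude e = S_0/v_2 = S_0·∏_{j≠2}(α_2 − α_j) = 7·10 = 70 ≡ 5 (mod 13).
Step 5: correct position 2: c_2 = r_2 − e = 3 − 5 ≡ 11 (mod 13). Hence c = [4, 11, 6, 5, 9].
  Check: interpolating c through the α_i gives m(x) = 8 + 10·x (degree < 2) with m(α_i) = c_i for every i, so c is indeed a codeword.


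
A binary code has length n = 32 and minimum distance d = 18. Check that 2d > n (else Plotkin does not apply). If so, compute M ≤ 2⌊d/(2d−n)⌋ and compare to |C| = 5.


Plotkin bound M ≤ 8; given |C| = 5 ≤ bound (satisfied).

Check applicability: 2d = 36, n = 32.
2d − n = 4 > 0, so Plotkin applies.
Compute d/(2d−n) = 18/4 ≈ 4.5000.
⌊d/(2d−n)⌋ = 4.
Plotkin bound: M ≤ 2·4 = 8.
Given |C| = 5, check: satisfied.
This |C| is below the Plotkin bound.


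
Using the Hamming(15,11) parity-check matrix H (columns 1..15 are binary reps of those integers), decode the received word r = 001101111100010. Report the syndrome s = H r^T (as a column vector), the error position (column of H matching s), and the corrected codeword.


s = (0, 0, 1, 1)^T, error position = 3, corrected codeword c = 000101111100010

Compute s = H r^T mod 2 one row at a time:
  s_1 = 1 + 1 + 1 + 0 + 0 + 0 + 1 + 0 = 4 ≡ 0 (mod 2).
  s_2 = 1 + 0 + 1 + 1 + 0 + 0 + 1 + 0 = 4 ≡ 0 (mod 2).
  s_3 = 0 + 1 + 1 + 1 + 1 + 0 + 1 + 0 = 5 ≡ 1 (mod 2).
  s_4 = 0 + 1 + 0 + 1 + 1 + 0 + 0 + 0 = 3 ≡ 1 (mod 2).
s = (0, 0, 1, 1)^T — this equals column 3 of H (binary 0011), so error is at position 3.
Correct: flip bit 3 of r = 001101111100010 to get c = 000101111100010.


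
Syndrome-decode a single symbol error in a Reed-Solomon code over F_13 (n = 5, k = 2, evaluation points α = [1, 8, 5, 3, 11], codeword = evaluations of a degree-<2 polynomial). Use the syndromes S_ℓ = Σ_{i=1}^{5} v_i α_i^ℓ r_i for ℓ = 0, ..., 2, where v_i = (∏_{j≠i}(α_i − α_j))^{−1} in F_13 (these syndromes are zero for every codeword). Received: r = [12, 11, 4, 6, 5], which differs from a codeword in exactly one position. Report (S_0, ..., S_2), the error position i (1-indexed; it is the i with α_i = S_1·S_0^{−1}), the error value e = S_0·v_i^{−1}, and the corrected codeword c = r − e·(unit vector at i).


S = (7, 8, 11), error at position 4, error magnitude e = 11, c = [12, 11, 4, 8, 5].

Step 1: column multipliers v_i = (∏_{j≠i}(α_i − α_j))^{−1} mod 13.
  i = 1 (α = 1): (1−8)(1−5)(1−3)(1−11) = (−7)·(−4)·(−2)·(−10) = 560 ≡ 1, so v_1 = 1^{−1} = 1 (mod 13).
  i = 2 (α = 8): (8−1)(8−5)(8−3)(8−11) = 7·3·5·(−3) = −315 ≡ 10, so v_2 = 10^{−1} = 4 (mod 13).
  i = 3 (α = 5): (5−1)(5−8)(5−3)(5−11) = 4·(−3)·2·(−6) = 144 ≡ 1, so v_3 = 1^{−1} = 1 (mod 13).
  i = 4 (α = 3): (3−1)(3−8)(3−5)(3−11) = 2·(−5)·(−2)·(−8) = −160 ≡ 9, so v_4 = 9^{−1} = 3 (mod 13).
  i = 5 (α = 11): (11−1)(11−8)(11−5)(11−3) = 10·3·6·8 = 1440 ≡ 10, so v_5 = 10^{−1} = 4 (mod 13).
  v = [1, 4, 1, 3, 4].
Step 2: syndromes of r = [12, 11, 4, 6, 5] (all sums mod 13).
  S_0 = Σ v_i r_i = 1·12 + 4·11 + 1·4 + 3·6 + 4·5 = 98 ≡ 7.
  S_1 = Σ v_i α_i r_i = 1·1·12 + 4·8·11 + 1·5·4 + 3·3·6 + 4·11·5 = 658 ≡ 8.
  α_i^2 mod 13 = [1, 12, 12, 9, 4].
  S_2 = Σ v_i α_i^2 r_i = 1·1·12 + 4·12·11 + 1·12·4 + 3·9·6 + 4·4·5 = 830 ≡ 11.
  S = (7, 8, 11) ≠ 0, so r is not a codeword (an error is present).
Step 3: locate the error. For a single error e at position i, S_ℓ = v_i·e·α_i^ℓ, so α_err = S_1/S_0.
  S_0^{−1} = 7^{−1} = 2 (mod 13), so α_err = 8·2 = 16 ≡ 3 = α_4. Error position i = 4.
  Consistency check: S_2/S_1 = 11·5 = 55 ≡ 3 = α_err ✓ (single-error assumption holds).
Step 4: error magnitude e = S_0/v_4 = S_0·∏_{j≠4}(α_4 − α_j) = 7·9 = 63 ≡ 11 (mod 13).
Step 5: correct position 4: c_4 = r_4 − e = 6 − 11 ≡ 8 (mod 13). Hence c = [12, 11, 4, 8, 5].
  Check: interpolating c through the α_i gives m(x) = 1 + 11·x (degree < 2) with m(α_i) = c_i for every i, so c is indeed a codeword.


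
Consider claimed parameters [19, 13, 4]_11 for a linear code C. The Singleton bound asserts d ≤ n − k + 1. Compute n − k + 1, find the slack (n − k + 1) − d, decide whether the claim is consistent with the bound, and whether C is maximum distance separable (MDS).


Singleton RHS = n − k + 1 = 7, slack = 3, bound satisfied, not MDS.

Singleton bound: d ≤ n − k + 1.
Here n = 19, k = 13, so n − k + 1 = 7.
Given d = 4, check d ≤ 7: YES.
Slack = (n − k + 1) − d = 3.
The code is NOT MDS (slack = 3 > 0).
Description: the claimed parameters are [19, 13, 4]_11; such a code would be non-MDS.


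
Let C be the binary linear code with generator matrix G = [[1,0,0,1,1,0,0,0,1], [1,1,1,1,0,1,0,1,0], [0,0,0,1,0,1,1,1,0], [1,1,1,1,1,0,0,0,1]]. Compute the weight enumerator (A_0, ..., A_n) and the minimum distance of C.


Weight distribution: A_0 = 1, A_2 = 2, A_4 = 6, A_6 = 6, A_8 = 1. Minimum distance d = 2.

Enumerate all 2^4 = 16 messages m ∈ F_2^4.
For each, compute codeword c = mG in F_2^9, then tally its weight.
  m = 0000 → c = 000000000, weight = 0.
  m = 1000 → c = 100110001, weight = 4.
  m = 0100 → c = 111101010, weight = 6.
  m = 1100 → c = 011011011, weight = 6.
  m = 0010 → c = 000101110, weight = 4.
  m = 1010 → c = 100011111, weight = 6.
  m = 0110 → c = 111000100, weight = 4.
  m = 1110 → c = 011110101, weight = 6.
  m = 0001 → c = 111110001, weight = 6.
  m = 1001 → c = 011000000, weight = 2.
  m = 0101 → c = 000011011, weight = 4.
  m = 1101 → c = 100101010, weight = 4.
  m = 0011 → c = 111011111, weight = 8.
  m = 1011 → c = 011101110, weight = 6.
  m = 0111 → c = 000110101, weight = 4.
  m = 1111 → c = 100000100, weight = 2.
Tally weights:
  weight 0: 1 codewords.
  weight 2: 2 codewords.
  weight 4: 6 codewords.
  weight 6: 6 codewords.
  weight 8: 1 codewords.
Minimum distance d = smallest w > 0 with A_w > 0 = 2.
Sanity: Σ A_w = 16 = 2^4 = 16 ✓.


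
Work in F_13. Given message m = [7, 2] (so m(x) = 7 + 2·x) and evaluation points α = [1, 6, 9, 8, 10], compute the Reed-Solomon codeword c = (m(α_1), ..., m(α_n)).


c = [9, 6, 12, 10, 1]

Message polynomial: m(x) = 7 + 2·x (mod 13).
For each evaluation point α_i, compute m(α_i) mod 13:
  α_1 = 1: Horner steps 2 → 9, so m(1) = 9.
  α_2 = 6: Horner steps 2 → 6, so m(6) = 6.
  α_3 = 9: Horner steps 2 → 12, so m(9) = 12.
  α_4 = 8: Horner steps 2 → 10, so m(8) = 10.
  α_5 = 10: Horner steps 2 → 1, so m(10) = 1.
Codeword c = [9, 6, 12, 10, 1] ∈ F_13^5.


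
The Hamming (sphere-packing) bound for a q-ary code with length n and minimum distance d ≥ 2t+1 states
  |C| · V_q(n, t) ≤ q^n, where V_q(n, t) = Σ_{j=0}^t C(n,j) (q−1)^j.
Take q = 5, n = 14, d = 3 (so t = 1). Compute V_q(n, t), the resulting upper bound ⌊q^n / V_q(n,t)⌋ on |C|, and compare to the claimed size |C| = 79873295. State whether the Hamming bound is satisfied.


V_q(n, t) = 57, q^n = 6103515625, Hamming bound = 107079221, |C| = 79873295 ≤ bound (satisfied).

Step 1: Compute V_q(n, t) = Σ_{j=0}^1 C(n, j) (q−1)^j.
  j = 0: C(14,0)·(4)^0 = 1·1 = 1.
  j = 1: C(14,1)·(4)^1 = 14·4 = 56.
  V_q(n, t) = 1 + 56 = 57.
Step 2: q^n = 5^14 = 6103515625.
Step 3: Hamming bound ⌊q^n / V_q(n,t)⌋ = ⌊6103515625/57⌋ = 107079221.
Step 4: Compare |C| = 79873295 to 107079221: satisfied.
The claimed |C| lies below the Hamming bound.


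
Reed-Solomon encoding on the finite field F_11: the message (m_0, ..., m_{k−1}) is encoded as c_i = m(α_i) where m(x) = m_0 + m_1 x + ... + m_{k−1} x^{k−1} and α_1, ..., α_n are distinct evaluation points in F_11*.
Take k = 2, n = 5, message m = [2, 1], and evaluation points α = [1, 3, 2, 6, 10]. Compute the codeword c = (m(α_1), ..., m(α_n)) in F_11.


c = [3, 5, 4, 8, 1]

Message polynomial: m(x) = 2 + 1·x (mod 11).
For each evaluation point α_i, compute m(α_i) mod 11:
  α_1 = 1: Horner steps 1 → 3, so m(1) = 3.
  α_2 = 3: Horner steps 1 → 5, so m(3) = 5.
  α_3 = 2: Horner steps 1 → 4, so m(2) = 4.
  α_4 = 6: Horner steps 1 → 8, so m(6) = 8.
  α_5 = 10: Horner steps 1 → 1, so m(10) = 1.
Codeword c = [3, 5, 4, 8, 1] ∈ F_11^5.


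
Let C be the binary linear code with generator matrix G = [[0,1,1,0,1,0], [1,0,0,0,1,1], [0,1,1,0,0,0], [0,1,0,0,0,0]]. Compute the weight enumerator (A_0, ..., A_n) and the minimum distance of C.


Weight distribution: A_0 = 1, A_1 = 3, A_2 = 4, A_3 = 4, A_4 = 3, A_5 = 1. Minimum distance d = 1.

Enumerate all 2^4 = 16 messages m ∈ F_2^4.
For each, compute codeword c = mG in F_2^6, then tally its weight.
  m = 0000 → c = 000000, weight = 0.
  m = 1000 → c = 011010, weight = 3.
  m = 0100 → c = 100011, weight = 3.
  m = 1100 → c = 111001, weight = 4.
  m = 0010 → c = 011000, weight = 2.
  m = 1010 → c = 000010, weight = 1.
  m = 0110 → c = 111011, weight = 5.
  m = 1110 → c = 100001, weight = 2.
  m = 0001 → c = 010000, weight = 1.
  m = 1001 → c = 001010, weight = 2.
  m = 0101 → c = 110011, weight = 4.
  m = 1101 → c = 101001, weight = 3.
  m = 0011 → c = 001000, weight = 1.
  m = 1011 → c = 010010, weight = 2.
  m = 0111 → c = 101011, weight = 4.
  m = 1111 → c = 110001, weight = 3.
Tally weights:
  weight 0: 1 codewords.
  weight 1: 3 codewords.
  weight 2: 4 codewords.
  weight 3: 4 codewords.
  weight 4: 3 codewords.
  weight 5: 1 codewords.
Minimum distance d = smallest w > 0 with A_w > 0 = 1.
Sanity: Σ A_w = 16 = 2^4 = 16 ✓.


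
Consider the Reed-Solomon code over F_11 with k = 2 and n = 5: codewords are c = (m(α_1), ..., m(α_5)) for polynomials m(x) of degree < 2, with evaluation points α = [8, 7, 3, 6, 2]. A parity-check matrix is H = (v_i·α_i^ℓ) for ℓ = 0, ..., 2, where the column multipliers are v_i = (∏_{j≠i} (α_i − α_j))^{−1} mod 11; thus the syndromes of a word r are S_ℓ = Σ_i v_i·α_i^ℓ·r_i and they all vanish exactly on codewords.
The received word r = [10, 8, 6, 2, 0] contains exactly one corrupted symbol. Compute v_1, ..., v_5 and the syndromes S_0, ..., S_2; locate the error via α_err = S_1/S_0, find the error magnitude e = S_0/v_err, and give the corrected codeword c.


S = (8, 9, 6), error at position 1, error magnitude e = 7, c = [3, 8, 6, 2, 0].

Step 1: column multipliers v_i = (∏_{j≠i}(α_i − α_j))^{−1} mod 11.
  i = 1 (α = 8): (8−7)(8−3)(8−6)(8−2) = 1·5·2·6 = 60 ≡ 5, so v_1 = 5^{−1} = 9 (mod 11).
  i = 2 (α = 7): (7−8)(7−3)(7−6)(7−2) = (−1)·4·1·5 = −20 ≡ 2, so v_2 = 2^{−1} = 6 (mod 11).
  i = 3 (α = 3): (3−8)(3−7)(3−6)(3−2) = (−5)·(−4)·(−3)·1 = −60 ≡ 6, so v_3 = 6^{−1} = 2 (mod 11).
  i = 4 (α = 6): (6−8)(6−7)(6−3)(6−2) = (−2)·(−1)·3·4 = 24 ≡ 2, so v_4 = 2^{−1} = 6 (mod 11).
  i = 5 (α = 2): (2−8)(2−7)(2−3)(2−6) = (−6)·(−5)·(−1)·(−4) = 120 ≡ 10, so v_5 = 10^{−1} = 10 (mod 11).
  v = [9, 6, 2, 6, 10].
Step 2: syndromes of r = [10, 8, 6, 2, 0] (all sums mod 11).
  S_0 = Σ v_i r_i = 9·10 + 6·8 + 2·6 + 6·2 + 10·0 = 162 ≡ 8.
  S_1 = Σ v_i α_i r_i = 9·8·10 + 6·7·8 + 2·3·6 + 6·6·2 + 10·2·0 = 1164 ≡ 9.
  α_i^2 mod 11 = [9, 5, 9, 3, 4].
  S_2 = Σ v_i α_i^2 r_i = 9·9·10 + 6·5·8 + 2·9·6 + 6·3·2 + 10·4·0 = 1194 ≡ 6.
  S = (8, 9, 6) ≠ 0, so r is not a codeword (an error is present).
Step 3: locate the error. For a single error e at position i, S_ℓ = v_i·e·α_i^ℓ, so α_err = S_1/S_0.
  S_0^{−1} = 8^{−1} = 7 (mod 11), so α_err = 9·7 = 63 ≡ 8 = α_1. Error position i = 1.
  Consistency check: S_2/S_1 = 6·5 = 30 ≡ 8 = α_err ✓ (single-error assumption holds).
Step 4: error magnitude e = S_0/v_1 = S_0·∏_{j≠1}(α_1 − α_j) = 8·5 = 40 ≡ 7 (mod 11).
Step 5: correct position 1: c_1 = r_1 − e = 10 − 7 ≡ 3 (mod 11). Hence c = [3, 8, 6, 2, 0].
  Check: interpolating c through the α_i gives m(x) = 10 + 6·x (degree < 2) with m(α_i) = c_i for every i, so c is indeed a codeword.


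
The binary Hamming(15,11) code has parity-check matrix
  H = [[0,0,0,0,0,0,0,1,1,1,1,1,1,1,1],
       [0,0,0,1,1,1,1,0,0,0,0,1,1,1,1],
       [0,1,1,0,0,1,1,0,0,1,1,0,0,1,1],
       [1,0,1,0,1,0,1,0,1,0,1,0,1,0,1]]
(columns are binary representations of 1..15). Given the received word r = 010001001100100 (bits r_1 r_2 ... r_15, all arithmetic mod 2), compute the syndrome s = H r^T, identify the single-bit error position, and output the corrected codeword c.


s = (1, 0, 1, 0)^T, error position = 10, corrected codeword c = 010001001000100

Compute s = H r^T mod 2 one row at a time:
  s_1 = 0 + 1 + 1 + 0 + 0 + 1 + 0 + 0 = 3 ≡ 1 (mod 2).
  s_2 = 0 + 0 + 1 + 0 + 0 + 1 + 0 + 0 = 2 ≡ 0 (mod 2).
  s_3 = 1 + 0 + 1 + 0 + 1 + 0 + 0 + 0 = 3 ≡ 1 (mod 2).
  s_4 = 0 + 0 + 0 + 0 + 1 + 0 + 1 + 0 = 2 ≡ 0 (mod 2).
s = (1, 0, 1, 0)^T — this equals column 10 of H (binary 1010), so error is at position 10.
Correct: flip bit 10 of r = 010001001100100 to get c = 010001001000100.


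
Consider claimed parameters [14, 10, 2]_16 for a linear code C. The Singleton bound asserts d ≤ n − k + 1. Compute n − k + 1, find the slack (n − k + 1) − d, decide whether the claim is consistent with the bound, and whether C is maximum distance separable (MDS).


Singleton RHS = n − k + 1 = 5, slack = 3, bound satisfied, not MDS.

Singleton bound: d ≤ n − k + 1.
Here n = 14, k = 10, so n − k + 1 = 5.
Given d = 2, check d ≤ 5: YES.
Slack = (n − k + 1) − d = 3.
The code is NOT MDS (slack = 3 > 0).
Description: the claimed parameters are [14, 10, 2]_16; such a code would be non-MDS.


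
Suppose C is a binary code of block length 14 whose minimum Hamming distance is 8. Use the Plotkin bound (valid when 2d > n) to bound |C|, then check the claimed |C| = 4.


Plotkin bound M ≤ 8; given |C| = 4 ≤ bound (satisfied).

Check applicability: 2d = 16, n = 14.
2d − n = 2 > 0, so Plotkin applies.
Compute d/(2d−n) = 8/2 ≈ 4.0000.
⌊d/(2d−n)⌋ = 4.
Plotkin bound: M ≤ 2·4 = 8.
Given |C| = 4, check: satisfied.
This |C| is below the Plotkin bound.


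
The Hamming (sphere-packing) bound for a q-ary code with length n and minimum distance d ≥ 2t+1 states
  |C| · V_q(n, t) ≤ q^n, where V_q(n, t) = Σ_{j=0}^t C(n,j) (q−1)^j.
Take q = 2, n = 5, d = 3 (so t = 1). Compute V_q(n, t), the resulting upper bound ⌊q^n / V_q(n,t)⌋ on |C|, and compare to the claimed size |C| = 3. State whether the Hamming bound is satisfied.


V_q(n, t) = 6, q^n = 32, Hamming bound = 5, |C| = 3 ≤ bound (satisfied).

Step 1: Compute V_q(n, t) = Σ_{j=0}^1 C(n, j) (q−1)^j.
  j = 0: C(5,0)·(1)^0 = 1·1 = 1.
  j = 1: C(5,1)·(1)^1 = 5·1 = 5.
  V_q(n, t) = 1 + 5 = 6.
Step 2: q^n = 2^5 = 32.
Step 3: Hamming bound ⌊q^n / V_q(n,t)⌋ = ⌊32/6⌋ = 5.
Step 4: Compare |C| = 3 to 5: satisfied.
The claimed |C| lies below the Hamming bound.


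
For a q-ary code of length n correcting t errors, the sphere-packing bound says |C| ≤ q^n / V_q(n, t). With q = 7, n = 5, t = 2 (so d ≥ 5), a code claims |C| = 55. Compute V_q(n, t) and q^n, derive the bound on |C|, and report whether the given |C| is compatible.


V_q(n, t) = 391, q^n = 16807, Hamming bound = 42, |C| = 55 > bound (violated).

Step 1: Compute V_q(n, t) = Σ_{j=0}^2 C(n, j) (q−1)^j.
  j = 0: C(5,0)·(6)^0 = 1·1 = 1.
  j = 1: C(5,1)·(6)^1 = 5·6 = 30.
  j = 2: C(5,2)·(6)^2 = 10·36 = 360.
  V_q(n, t) = 1 + 30 + 360 = 391.
Step 2: q^n = 7^5 = 16807.
Step 3: Hamming bound ⌊q^n / V_q(n,t)⌋ = ⌊16807/391⌋ = 42.
Step 4: Compare |C| = 55 to 42: violated.
The claimed |C| lies above the Hamming bound, so no 7-ary code of length 5 with d ≥ 5 can have 55 codewords.


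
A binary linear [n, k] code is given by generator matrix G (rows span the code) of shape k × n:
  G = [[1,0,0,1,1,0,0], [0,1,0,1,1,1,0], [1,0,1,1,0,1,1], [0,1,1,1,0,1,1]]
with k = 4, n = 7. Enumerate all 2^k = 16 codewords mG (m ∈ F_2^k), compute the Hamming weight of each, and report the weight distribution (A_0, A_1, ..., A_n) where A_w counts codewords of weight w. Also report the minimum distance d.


Weight distribution: A_0 = 1, A_1 = 1, A_2 = 1, A_3 = 4, A_4 = 5, A_5 = 3, A_6 = 1. Minimum distance d = 1.

Enumerate all 2^4 = 16 messages m ∈ F_2^4.
For each, compute codeword c = mG in F_2^7, then tally its weight.
  m = 0000 → c = 0000000, weight = 0.
  m = 1000 → c = 1001100, weight = 3.
  m = 0100 → c = 0101110, weight = 4.
  m = 1100 → c = 1100010, weight = 3.
  m = 0010 → c = 1011011, weight = 5.
  m = 1010 → c = 0010111, weight = 4.
  m = 0110 → c = 1110101, weight = 5.
  m = 1110 → c = 0111001, weight = 4.
  m = 0001 → c = 0111011, weight = 5.
  m = 1001 → c = 1110111, weight = 6.
  m = 0101 → c = 0010101, weight = 3.
  m = 1101 → c = 1011001, weight = 4.
  m = 0011 → c = 1100000, weight = 2.
  m = 1011 → c = 0101100, weight = 3.
  m = 0111 → c = 1001110, weight = 4.
  m = 1111 → c = 0000010, weight = 1.
Tally weights:
  weight 0: 1 codewords.
  weight 1: 1 codewords.
  weight 2: 1 codewords.
  weight 3: 4 codewords.
  weight 4: 5 codewords.
  weight 5: 3 codewords.
  weight 6: 1 codewords.
Minimum distance d = smallest w > 0 with A_w > 0 = 1.
Sanity: Σ A_w = 16 = 2^4 = 16 ✓.


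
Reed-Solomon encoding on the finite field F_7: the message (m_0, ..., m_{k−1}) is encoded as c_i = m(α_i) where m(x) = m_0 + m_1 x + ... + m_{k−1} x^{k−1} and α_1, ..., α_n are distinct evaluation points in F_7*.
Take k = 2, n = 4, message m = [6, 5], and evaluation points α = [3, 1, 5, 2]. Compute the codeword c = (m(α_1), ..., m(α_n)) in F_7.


c = [0, 4, 3, 2]

Message polynomial: m(x) = 6 + 5·x (mod 7).
For each evaluation point α_i, compute m(α_i) mod 7:
  α_1 = 3: Horner steps 5 → 0, so m(3) = 0.
  α_2 = 1: Horner steps 5 → 4, so m(1) = 4.
  α_3 = 5: Horner steps 5 → 3, so m(5) = 3.
  α_4 = 2: Horner steps 5 → 2, so m(2) = 2.
Codeword c = [0, 4, 3, 2] ∈ F_7^4.


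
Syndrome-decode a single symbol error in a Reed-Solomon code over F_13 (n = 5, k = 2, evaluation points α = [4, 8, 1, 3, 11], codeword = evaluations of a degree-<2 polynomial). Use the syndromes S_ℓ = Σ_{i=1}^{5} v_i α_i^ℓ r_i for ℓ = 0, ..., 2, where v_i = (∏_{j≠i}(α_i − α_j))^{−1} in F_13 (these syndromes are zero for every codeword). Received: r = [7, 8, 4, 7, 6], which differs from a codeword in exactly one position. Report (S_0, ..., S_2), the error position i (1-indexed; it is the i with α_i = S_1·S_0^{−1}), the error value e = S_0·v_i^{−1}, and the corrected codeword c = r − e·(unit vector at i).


S = (3, 12, 9), error at position 1, error magnitude e = 5, c = [2, 8, 4, 7, 6].

Step 1: column multipliers v_i = (∏_{j≠i}(α_i − α_j))^{−1} mod 13.
  i = 1 (α = 4): (4−8)(4−1)(4−3)(4−11) = (−4)·3·1·(−7) = 84 ≡ 6, so v_1 = 6^{−1} = 11 (mod 13).
  i = 2 (α = 8): (8−4)(8−1)(8−3)(8−11) = 4·7·5·(−3) = −420 ≡ 9, so v_2 = 9^{−1} = 3 (mod 13).
  i = 3 (α = 1): (1−4)(1−8)(1−3)(1−11) = (−3)·(−7)·(−2)·(−10) = 420 ≡ 4, so v_3 = 4^{−1} = 10 (mod 13).
  i = 4 (α = 3): (3−4)(3−8)(3−1)(3−11) = (−1)·(−5)·2·(−8) = −80 ≡ 11, so v_4 = 11^{−1} = 6 (mod 13).
  i = 5 (α = 11): (11−4)(11−8)(11−1)(11−3) = 7·3·10·8 = 1680 ≡ 3, so v_5 = 3^{−1} = 9 (mod 13).
  v = [11, 3, 10, 6, 9].
Step 2: syndromes of r = [7, 8, 4, 7, 6] (all sums mod 13).
  S_0 = Σ v_i r_i = 11·7 + 3·8 + 10·4 + 6·7 + 9·6 = 237 ≡ 3.
  S_1 = Σ v_i α_i r_i = 11·4·7 + 3·8·8 + 10·1·4 + 6·3·7 + 9·11·6 = 1260 ≡ 12.
  α_i^2 mod 13 = [3, 12, 1, 9, 4].
  S_2 = Σ v_i α_i^2 r_i = 11·3·7 + 3·12·8 + 10·1·4 + 6·9·7 + 9·4·6 = 1153 ≡ 9.
  S = (3, 12, 9) ≠ 0, so r is not a codeword (an error is present).
Step 3: locate the error. For a single error e at position i, S_ℓ = v_i·e·α_i^ℓ, so α_err = S_1/S_0.
  S_0^{−1} = 3^{−1} = 9 (mod 13), so α_err = 12·9 = 108 ≡ 4 = α_1. Error position i = 1.
  Consistency check: S_2/S_1 = 9·12 = 108 ≡ 4 = α_err ✓ (single-error assumption holds).
Step 4: error magnitude e = S_0/v_1 = S_0·∏_{j≠1}(α_1 − α_j) = 3·6 = 18 ≡ 5 (mod 13).
Step 5: correct position 1: c_1 = r_1 − e = 7 − 5 ≡ 2 (mod 13). Hence c = [2, 8, 4, 7, 6].
  Check: interpolating c through the α_i gives m(x) = 9 + 8·x (degree < 2) with m(α_i) = c_i for every i, so c is indeed a codeword.


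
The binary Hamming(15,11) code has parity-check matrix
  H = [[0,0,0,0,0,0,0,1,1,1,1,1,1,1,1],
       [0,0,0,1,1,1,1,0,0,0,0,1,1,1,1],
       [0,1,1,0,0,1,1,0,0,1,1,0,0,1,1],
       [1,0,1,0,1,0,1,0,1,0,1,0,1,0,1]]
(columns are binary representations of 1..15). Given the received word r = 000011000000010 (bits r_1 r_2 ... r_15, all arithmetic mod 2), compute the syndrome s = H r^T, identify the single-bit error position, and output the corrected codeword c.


s = (1, 1, 0, 1)^T, error position = 13, corrected codeword c = 000011000000110

Compute s = H r^T mod 2 one row at a time:
  s_1 = 0 + 0 + 0 + 0 + 0 + 0 + 1 + 0 = 1 ≡ 1 (mod 2).
  s_2 = 0 + 1 + 1 + 0 + 0 + 0 + 1 + 0 = 3 ≡ 1 (mod 2).
  s_3 = 0 + 0 + 1 + 0 + 0 + 0 + 1 + 0 = 2 ≡ 0 (mod 2).
  s_4 = 0 + 0 + 1 + 0 + 0 + 0 + 0 + 0 = 1 ≡ 1 (mod 2).
s = (1, 1, 0, 1)^T — this equals column 13 of H (binary 1101), so error is at position 13.
Correct: flip bit 13 of r = 000011000000010 to get c = 000011000000110.


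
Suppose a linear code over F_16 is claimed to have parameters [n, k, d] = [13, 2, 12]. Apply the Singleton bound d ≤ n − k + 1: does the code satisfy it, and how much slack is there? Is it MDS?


Singleton RHS = n − k + 1 = 12, slack = 0, bound satisfied, MDS.

Singleton bound: d ≤ n − k + 1.
Here n = 13, k = 2, so n − k + 1 = 12.
Given d = 12, check d ≤ 12: YES.
Slack = (n − k + 1) − d = 0.
The code is MDS (slack = 0).
Description: the claimed parameters are [13, 2, 12]_16; such a code would be MDS (meets Singleton bound).


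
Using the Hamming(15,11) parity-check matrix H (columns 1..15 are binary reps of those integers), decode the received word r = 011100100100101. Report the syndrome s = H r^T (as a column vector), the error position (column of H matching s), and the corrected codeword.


s = (1, 0, 1, 0)^T, error position = 10, corrected codeword c = 011100100000101

Compute s = H r^T mod 2 one row at a time:
  s_1 = 0 + 0 + 1 + 0 + 0 + 1 + 0 + 1 = 3 ≡ 1 (mod 2).
  s_2 = 1 + 0 + 0 + 1 + 0 + 1 + 0 + 1 = 4 ≡ 0 (mod 2).
  s_3 = 1 + 1 + 0 + 1 + 1 + 0 + 0 + 1 = 5 ≡ 1 (mod 2).
  s_4 = 0 + 1 + 0 + 1 + 0 + 0 + 1 + 1 = 4 ≡ 0 (mod 2).
s = (1, 0, 1, 0)^T — this equals column 10 of H (binary 1010), so error is at position 10.
Correct: flip bit 10 of r = 011100100100101 to get c = 011100100000101.


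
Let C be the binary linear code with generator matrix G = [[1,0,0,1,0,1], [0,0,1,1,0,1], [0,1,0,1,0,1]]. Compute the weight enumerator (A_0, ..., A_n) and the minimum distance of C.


Weight distribution: A_0 = 1, A_2 = 3, A_3 = 3, A_5 = 1. Minimum distance d = 2.

Enumerate all 2^3 = 8 messages m ∈ F_2^3.
For each, compute codeword c = mG in F_2^6, then tally its weight.
  m = 000 → c = 000000, weight = 0.
  m = 100 → c = 100101, weight = 3.
  m = 010 → c = 001101, weight = 3.
  m = 110 → c = 101000, weight = 2.
  m = 001 → c = 010101, weight = 3.
  m = 101 → c = 110000, weight = 2.
  m = 011 → c = 011000, weight = 2.
  m = 111 → c = 111101, weight = 5.
Tally weights:
  weight 0: 1 codewords.
  weight 2: 3 codewords.
  weight 3: 3 codewords.
  weight 5: 1 codewords.
Minimum distance d = smallest w > 0 with A_w > 0 = 2.
Sanity: Σ A_w = 8 = 2^3 = 8 ✓.


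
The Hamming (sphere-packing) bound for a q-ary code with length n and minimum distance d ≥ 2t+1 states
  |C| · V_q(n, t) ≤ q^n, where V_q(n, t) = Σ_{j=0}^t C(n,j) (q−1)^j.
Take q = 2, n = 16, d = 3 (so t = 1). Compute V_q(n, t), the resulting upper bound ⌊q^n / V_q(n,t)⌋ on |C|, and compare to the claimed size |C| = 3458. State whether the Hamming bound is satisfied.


V_q(n, t) = 17, q^n = 65536, Hamming bound = 3855, |C| = 3458 ≤ bound (satisfied).

Step 1: Compute V_q(n, t) = Σ_{j=0}^1 C(n, j) (q−1)^j.
  j = 0: C(16,0)·(1)^0 = 1·1 = 1.
  j = 1: C(16,1)·(1)^1 = 16·1 = 16.
  V_q(n, t) = 1 + 16 = 17.
Step 2: q^n = 2^16 = 65536.
Step 3: Hamming bound ⌊q^n / V_q(n,t)⌋ = ⌊65536/17⌋ = 3855.
Step 4: Compare |C| = 3458 to 3855: satisfied.
The claimed |C| lies below the Hamming bound.


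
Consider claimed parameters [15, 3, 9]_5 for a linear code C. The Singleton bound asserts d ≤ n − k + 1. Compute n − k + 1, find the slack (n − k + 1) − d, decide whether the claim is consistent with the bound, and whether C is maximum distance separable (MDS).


Singleton RHS = n − k + 1 = 13, slack = 4, bound satisfied, not MDS.

Singleton bound: d ≤ n − k + 1.
Here n = 15, k = 3, so n − k + 1 = 13.
Given d = 9, check d ≤ 13: YES.
Slack = (n − k + 1) − d = 4.
The code is NOT MDS (slack = 4 > 0).
Description: the claimed parameters are [15, 3, 9]_5; such a code would be non-MDS.


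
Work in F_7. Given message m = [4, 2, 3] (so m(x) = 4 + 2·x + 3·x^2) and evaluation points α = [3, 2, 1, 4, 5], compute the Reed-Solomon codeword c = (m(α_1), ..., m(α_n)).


c = [2, 6, 2, 4, 5]

Message polynomial: m(x) = 4 + 2·x + 3·x^2 (mod 7).
For each evaluation point α_i, compute m(α_i) mod 7:
  α_1 = 3: Horner steps 3 → 4 → 2, so m(3) = 2.
  α_2 = 2: Horner steps 3 → 1 → 6, so m(2) = 6.
  α_3 = 1: Horner steps 3 → 5 → 2, so m(1) = 2.
  α_4 = 4: Horner steps 3 → 0 → 4, so m(4) = 4.
  α_5 = 5: Horner steps 3 → 3 → 5, so m(5) = 5.
Codeword c = [2, 6, 2, 4, 5] ∈ F_7^5.


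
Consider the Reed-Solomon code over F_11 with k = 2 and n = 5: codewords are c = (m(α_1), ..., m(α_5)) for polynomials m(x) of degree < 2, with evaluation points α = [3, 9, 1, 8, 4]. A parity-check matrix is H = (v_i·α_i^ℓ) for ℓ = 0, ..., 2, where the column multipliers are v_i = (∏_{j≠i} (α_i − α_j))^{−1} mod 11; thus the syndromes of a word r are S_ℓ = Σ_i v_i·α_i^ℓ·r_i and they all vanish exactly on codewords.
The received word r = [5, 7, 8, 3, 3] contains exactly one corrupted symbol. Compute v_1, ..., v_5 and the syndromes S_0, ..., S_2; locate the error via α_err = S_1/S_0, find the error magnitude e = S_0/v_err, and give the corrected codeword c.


S = (1, 4, 5), error at position 5, error magnitude e = 5, c = [5, 7, 8, 3, 9].

Step 1: column multipliers v_i = (∏_{j≠i}(α_i − α_j))^{−1} mod 11.
  i = 1 (α = 3): (3−9)(3−1)(3−8)(3−4) = (−6)·2·(−5)·(−1) = −60 ≡ 6, so v_1 = 6^{−1} = 2 (mod 11).
  i = 2 (α = 9): (9−3)(9−1)(9−8)(9−4) = 6·8·1·5 = 240 ≡ 9, so v_2 = 9^{−1} = 5 (mod 11).
  i = 3 (α = 1): (1−3)(1−9)(1−8)(1−4) = (−2)·(−8)·(−7)·(−3) = 336 ≡ 6, so v_3 = 6^{−1} = 2 (mod 11).
  i = 4 (α = 8): (8−3)(8−9)(8−1)(8−4) = 5·(−1)·7·4 = −140 ≡ 3, so v_4 = 3^{−1} = 4 (mod 11).
  i = 5 (α = 4): (4−3)(4−9)(4−1)(4−8) = 1·(−5)·3·(−4) = 60 ≡ 5, so v_5 = 5^{−1} = 9 (mod 11).
  v = [2, 5, 2, 4, 9].
Step 2: syndromes of r = [5, 7, 8, 3, 3] (all sums mod 11).
  S_0 = Σ v_i r_i = 2·5 + 5·7 + 2·8 + 4·3 + 9·3 = 100 ≡ 1.
  S_1 = Σ v_i α_i r_i = 2·3·5 + 5·9·7 + 2·1·8 + 4·8·3 + 9·4·3 = 565 ≡ 4.
  α_i^2 mod 11 = [9, 4, 1, 9, 5].
  S_2 = Σ v_i α_i^2 r_i = 2·9·5 + 5·4·7 + 2·1·8 + 4·9·3 + 9·5·3 = 489 ≡ 5.
  S = (1, 4, 5) ≠ 0, so r is not a codeword (an error is present).
Step 3: locate the error. For a single error e at position i, S_ℓ = v_i·e·α_i^ℓ, so α_err = S_1/S_0.
  S_0^{−1} = 1^{−1} = 1 (mod 11), so α_err = 4·1 = 4 ≡ 4 = α_5. Error position i = 5.
  Consistency check: S_2/S_1 = 5·3 = 15 ≡ 4 = α_err ✓ (single-error assumption holds).
Step 4: error magnitude e = S_0/v_5 = S_0·∏_{j≠5}(α_5 − α_j) = 1·5 = 5 ≡ 5 (mod 11).
Step 5: correct position 5: c_5 = r_5 − e = 3 − 5 ≡ 9 (mod 11). Hence c = [5, 7, 8, 3, 9].
  Check: interpolating c through the α_i gives m(x) = 4 + 4·x (degree < 2) with m(α_i) = c_i for every i, so c is indeed a codeword.


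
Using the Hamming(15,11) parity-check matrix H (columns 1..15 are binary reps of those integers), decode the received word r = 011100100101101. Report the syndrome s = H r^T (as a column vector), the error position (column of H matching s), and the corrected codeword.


s = (0, 1, 1, 0)^T, error position = 6, corrected codeword c = 011101100101101

Compute s = H r^T mod 2 one row at a time:
  s_1 = 0 + 0 + 1 + 0 + 1 + 1 + 0 + 1 = 4 ≡ 0 (mod 2).
  s_2 = 1 + 0 + 0 + 1 + 1 + 1 + 0 + 1 = 5 ≡ 1 (mod 2).
  s_3 = 1 + 1 + 0 + 1 + 1 + 0 + 0 + 1 = 5 ≡ 1 (mod 2).
  s_4 = 0 + 1 + 0 + 1 + 0 + 0 + 1 + 1 = 4 ≡ 0 (mod 2).
s = (0, 1, 1, 0)^T — this equals column 6 of H (binary 0110), so error is at position 6.
Correct: flip bit 6 of r = 011100100101101 to get c = 011101100101101.


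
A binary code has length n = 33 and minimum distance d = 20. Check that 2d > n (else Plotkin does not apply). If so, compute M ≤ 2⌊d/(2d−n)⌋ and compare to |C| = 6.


Plotkin bound M ≤ 4; given |C| = 6 > bound (violated).

Check applicability: 2d = 40, n = 33.
2d − n = 7 > 0, so Plotkin applies.
Compute d/(2d−n) = 20/7 ≈ 2.8571.
⌊d/(2d−n)⌋ = 2.
Plotkin bound: M ≤ 2·2 = 4.
Given |C| = 6, check: VIOLATED.
This |C| is above the Plotkin bound, so no binary code with n = 33, d = 20 and 6 codewords exists.


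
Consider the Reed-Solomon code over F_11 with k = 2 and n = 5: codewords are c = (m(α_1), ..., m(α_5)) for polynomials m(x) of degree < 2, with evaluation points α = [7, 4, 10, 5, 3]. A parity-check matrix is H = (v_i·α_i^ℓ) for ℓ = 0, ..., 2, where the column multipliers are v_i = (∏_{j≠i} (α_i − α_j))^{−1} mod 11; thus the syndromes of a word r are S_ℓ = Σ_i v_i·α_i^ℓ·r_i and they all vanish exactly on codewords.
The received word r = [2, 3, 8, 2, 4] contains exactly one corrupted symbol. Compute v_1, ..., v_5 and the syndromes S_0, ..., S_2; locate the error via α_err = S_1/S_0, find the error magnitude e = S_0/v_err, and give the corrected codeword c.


S = (7, 5, 2), error at position 1, error magnitude e = 2, c = [0, 3, 8, 2, 4].

Step 1: column multipliers v_i = (∏_{j≠i}(α_i − α_j))^{−1} mod 11.
  i = 1 (α = 7): (7−4)(7−10)(7−5)(7−3) = 3·(−3)·2·4 = −72 ≡ 5, so v_1 = 5^{−1} = 9 (mod 11).
  i = 2 (α = 4): (4−7)(4−10)(4−5)(4−3) = (−3)·(−6)·(−1)·1 = −18 ≡ 4, so v_2 = 4^{−1} = 3 (mod 11).
  i = 3 (α = 10): (10−7)(10−4)(10−5)(10−3) = 3·6·5·7 = 630 ≡ 3, so v_3 = 3^{−1} = 4 (mod 11).
  i = 4 (α = 5): (5−7)(5−4)(5−10)(5−3) = (−2)·1·(−5)·2 = 20 ≡ 9, so v_4 = 9^{−1} = 5 (mod 11).
  i = 5 (α = 3): (3−7)(3−4)(3−10)(3−5) = (−4)·(−1)·(−7)·(−2) = 56 ≡ 1, so v_5 = 1^{−1} = 1 (mod 11).
  v = [9, 3, 4, 5, 1].
Step 2: syndromes of r = [2, 3, 8, 2, 4] (all sums mod 11).
  S_0 = Σ v_i r_i = 9·2 + 3·3 + 4·8 + 5·2 + 1·4 = 73 ≡ 7.
  S_1 = Σ v_i α_i r_i = 9·7·2 + 3·4·3 + 4·10·8 + 5·5·2 + 1·3·4 = 544 ≡ 5.
  α_i^2 mod 11 = [5, 5, 1, 3, 9].
  S_2 = Σ v_i α_i^2 r_i = 9·5·2 + 3·5·3 + 4·1·8 + 5·3·2 + 1·9·4 = 233 ≡ 2.
  S = (7, 5, 2) ≠ 0, so r is not a codeword (an error is present).
Step 3: locate the error. For a single error e at position i, S_ℓ = v_i·e·α_i^ℓ, so α_err = S_1/S_0.
  S_0^{−1} = 7^{−1} = 8 (mod 11), so α_err = 5·8 = 40 ≡ 7 = α_1. Error position i = 1.
  Consistency check: S_2/S_1 = 2·9 = 18 ≡ 7 = α_err ✓ (single-error assumption holds).
Step 4: error magnitude e = S_0/v_1 = S_0·∏_{j≠1}(α_1 − α_j) = 7·5 = 35 ≡ 2 (mod 11).
Step 5: correct position 1: c_1 = r_1 − e = 2 − 2 ≡ 0 (mod 11). Hence c = [0, 3, 8, 2, 4].
  Check: interpolating c through the α_i gives m(x) = 7 + 10·x (degree < 2) with m(α_i) = c_i for every i, so c is indeed a codeword.


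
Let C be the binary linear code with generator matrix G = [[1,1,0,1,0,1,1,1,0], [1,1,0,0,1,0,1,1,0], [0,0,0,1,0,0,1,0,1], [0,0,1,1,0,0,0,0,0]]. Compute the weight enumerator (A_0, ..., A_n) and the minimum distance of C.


Weight distribution: A_0 = 1, A_2 = 1, A_3 = 4, A_4 = 1, A_5 = 2, A_6 = 5, A_7 = 2. Minimum distance d = 2.

Enumerate all 2^4 = 16 messages m ∈ F_2^4.
For each, compute codeword c = mG in F_2^9, then tally its weight.
  m = 0000 → c = 000000000, weight = 0.
  m = 1000 → c = 110101110, weight = 6.
  m = 0100 → c = 110010110, weight = 5.
  m = 1100 → c = 000111000, weight = 3.
  m = 0010 → c = 000100101, weight = 3.
  m = 1010 → c = 110001011, weight = 5.
  m = 0110 → c = 110110011, weight = 6.
  m = 1110 → c = 000011101, weight = 4.
  m = 0001 → c = 001100000, weight = 2.
  m = 1001 → c = 111001110, weight = 6.
  m = 0101 → c = 111110110, weight = 7.
  m = 1101 → c = 001011000, weight = 3.
  m = 0011 → c = 001000101, weight = 3.
  m = 1011 → c = 111101011, weight = 7.
  m = 0111 → c = 111010011, weight = 6.
  m = 1111 → c = 001111101, weight = 6.
Tally weights:
  weight 0: 1 codewords.
  weight 2: 1 codewords.
  weight 3: 4 codewords.
  weight 4: 1 codewords.
  weight 5: 2 codewords.
  weight 6: 5 codewords.
  weight 7: 2 codewords.
Minimum distance d = smallest w > 0 with A_w > 0 = 2.
Sanity: Σ A_w = 16 = 2^4 = 16 ✓.


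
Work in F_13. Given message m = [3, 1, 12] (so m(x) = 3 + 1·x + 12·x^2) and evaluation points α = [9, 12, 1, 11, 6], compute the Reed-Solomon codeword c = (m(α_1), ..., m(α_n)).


c = [9, 1, 3, 10, 12]

Message polynomial: m(x) = 3 + 1·x + 12·x^2 (mod 13).
For each evaluation point α_i, compute m(α_i) mod 13:
  α_1 = 9: Horner steps 12 → 5 → 9, so m(9) = 9.
  α_2 = 12: Horner steps 12 → 2 → 1, so m(12) = 1.
  α_3 = 1: Horner steps 12 → 0 → 3, so m(1) = 3.
  α_4 = 11: Horner steps 12 → 3 → 10, so m(11) = 10.
  α_5 = 6: Horner steps 12 → 8 → 12, so m(6) = 12.
Codeword c = [9, 1, 3, 10, 12] ∈ F_13^5.


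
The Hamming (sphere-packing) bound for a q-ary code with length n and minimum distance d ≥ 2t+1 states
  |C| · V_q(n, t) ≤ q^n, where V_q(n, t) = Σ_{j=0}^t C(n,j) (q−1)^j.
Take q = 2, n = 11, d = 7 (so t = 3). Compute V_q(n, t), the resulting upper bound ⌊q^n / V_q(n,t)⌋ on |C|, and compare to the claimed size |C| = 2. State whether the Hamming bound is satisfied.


V_q(n, t) = 232, q^n = 2048, Hamming bound = 8, |C| = 2 ≤ bound (satisfied).

Step 1: Compute V_q(n, t) = Σ_{j=0}^3 C(n, j) (q−1)^j.
  j = 0: C(11,0)·(1)^0 = 1·1 = 1.
  j = 1: C(11,1)·(1)^1 = 11·1 = 11.
  j = 2: C(11,2)·(1)^2 = 55·1 = 55.
  j = 3: C(11,3)·(1)^3 = 165·1 = 165.
  V_q(n, t) = 1 + 11 + 55 + 165 = 232.
Step 2: q^n = 2^11 = 2048.
Step 3: Hamming bound ⌊q^n / V_q(n,t)⌋ = ⌊2048/232⌋ = 8.
Step 4: Compare |C| = 2 to 8: satisfied.
The claimed |C| lies below the Hamming bound.


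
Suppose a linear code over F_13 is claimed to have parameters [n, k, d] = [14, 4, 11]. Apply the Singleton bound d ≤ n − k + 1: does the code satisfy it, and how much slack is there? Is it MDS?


Singleton RHS = n − k + 1 = 11, slack = 0, bound satisfied, MDS.

Singleton bound: d ≤ n − k + 1.
Here n = 14, k = 4, so n − k + 1 = 11.
Given d = 11, check d ≤ 11: YES.
Slack = (n − k + 1) − d = 0.
The code is MDS (slack = 0).
Description: the claimed parameters are [14, 4, 11]_13; such a code would be MDS (meets Singleton bound).


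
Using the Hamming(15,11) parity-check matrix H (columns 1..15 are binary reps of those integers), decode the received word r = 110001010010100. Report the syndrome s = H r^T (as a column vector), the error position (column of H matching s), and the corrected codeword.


s = (1, 0, 1, 1)^T, error position = 11, corrected codeword c = 110001010000100

Compute s = H r^T mod 2 one row at a time:
  s_1 = 1 + 0 + 0 + 1 + 0 + 1 + 0 + 0 = 3 ≡ 1 (mod 2).
  s_2 = 0 + 0 + 1 + 0 + 0 + 1 + 0 + 0 = 2 ≡ 0 (mod 2).
  s_3 = 1 + 0 + 1 + 0 + 0 + 1 + 0 + 0 = 3 ≡ 1 (mod 2).
  s_4 = 1 + 0 + 0 + 0 + 0 + 1 + 1 + 0 = 3 ≡ 1 (mod 2).
s = (1, 0, 1, 1)^T — this equals column 11 of H (binary 1011), so error is at position 11.
Correct: flip bit 11 of r = 110001010010100 to get c = 110001010000100.
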